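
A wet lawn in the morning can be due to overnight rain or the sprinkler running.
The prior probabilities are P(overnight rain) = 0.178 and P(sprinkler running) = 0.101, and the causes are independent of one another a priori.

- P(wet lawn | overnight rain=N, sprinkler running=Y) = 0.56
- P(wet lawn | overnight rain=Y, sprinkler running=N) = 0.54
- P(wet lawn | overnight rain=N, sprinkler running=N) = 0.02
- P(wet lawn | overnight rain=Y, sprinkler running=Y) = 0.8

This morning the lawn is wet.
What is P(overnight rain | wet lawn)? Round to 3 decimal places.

P(wet lawn) = 0.02·0.822·0.899 + 0.56·0.822·0.101 + 0.54·0.178·0.899 + 0.8·0.178·0.101 = 0.014780 + 0.046492 + 0.086412 + 0.014382 = 0.162066
The overnight rain-present share is 0.086412 + 0.014382 = 0.100794.
So P(overnight rain | wet lawn) = 0.100794/0.162066 ≈ 0.622.

P(overnight rain | wet lawn) ≈ 0.622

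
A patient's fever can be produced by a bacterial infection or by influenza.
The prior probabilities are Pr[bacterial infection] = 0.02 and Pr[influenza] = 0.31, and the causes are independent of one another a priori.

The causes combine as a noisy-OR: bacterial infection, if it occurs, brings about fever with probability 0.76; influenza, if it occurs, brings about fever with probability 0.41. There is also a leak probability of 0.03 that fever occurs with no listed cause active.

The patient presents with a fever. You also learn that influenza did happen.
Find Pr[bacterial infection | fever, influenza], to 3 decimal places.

Under noisy-OR, P(fever | causes) = 1 − (1−0.03)·∏(1−qᵢ) over the active causes.
P(fever | influenza) = 0.4277×0.98 + 0.862648×0.02 = 0.419146 + 0.017253 = 0.436399
Of this, 0.017253 comes from 0.862648×0.02 (the bacterial infection=true cases).
Hence the posterior is 0.017253/0.436399 ≈ 0.040.

Pr[bacterial infection | fever, influenza] ≈ 0.040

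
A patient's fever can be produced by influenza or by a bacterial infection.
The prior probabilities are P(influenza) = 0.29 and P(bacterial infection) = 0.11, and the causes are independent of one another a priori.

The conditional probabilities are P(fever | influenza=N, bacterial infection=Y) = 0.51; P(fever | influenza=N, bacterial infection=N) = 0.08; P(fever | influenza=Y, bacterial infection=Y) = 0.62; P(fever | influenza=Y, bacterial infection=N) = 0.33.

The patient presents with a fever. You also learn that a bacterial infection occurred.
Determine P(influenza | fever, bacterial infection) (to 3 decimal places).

By total probability over both values of influenza:
  P(fever | bacterial infection) = 0.51*0.71 + 0.62*0.29
        = 0.362100 + 0.179800 = 0.541900
Keeping only the influenza-present terms gives 0.179800, so
  P(influenza | fever, bacterial infection) = 0.179800 / 0.541900 ≈ 0.332

P(influenza | fever, bacterial infection) ≈ 0.332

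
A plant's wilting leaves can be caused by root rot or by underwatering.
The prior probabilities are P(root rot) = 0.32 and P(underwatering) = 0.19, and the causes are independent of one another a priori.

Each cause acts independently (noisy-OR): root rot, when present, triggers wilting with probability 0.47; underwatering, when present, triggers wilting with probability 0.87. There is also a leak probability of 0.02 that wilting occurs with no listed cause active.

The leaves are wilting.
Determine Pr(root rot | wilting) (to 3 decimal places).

Pr(root rot | wilting) ≈ 0.594

Under noisy-OR, P(wilting | causes) = 1 − (1−0.02)·∏(1−qᵢ) over the active causes.
For the numerator, keep only root rot=true terms: 0.124572 + 0.056695 = 0.181267
Normalizer over all consistent configurations: 0.02×0.68×0.81 + 0.8726×0.68×0.19 + 0.4806×0.32×0.81 + 0.932478×0.32×0.19 = 0.305023
Posterior = 0.181267 / 0.305023 ≈ 0.594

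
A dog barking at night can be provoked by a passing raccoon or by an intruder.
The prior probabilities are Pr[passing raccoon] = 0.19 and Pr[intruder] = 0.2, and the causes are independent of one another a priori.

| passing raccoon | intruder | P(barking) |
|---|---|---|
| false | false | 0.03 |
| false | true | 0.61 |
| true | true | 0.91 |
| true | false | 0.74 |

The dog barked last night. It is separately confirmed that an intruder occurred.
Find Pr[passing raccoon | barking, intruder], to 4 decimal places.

Pr[passing raccoon | barking, intruder] ≈ 0.2592

Numerator (weight on configurations with passing raccoon): 0.91×0.19 = 0.172900
Normalizer over all consistent configurations: 0.61×0.81 + 0.91×0.19 = 0.667000
P(passing raccoon | barking, intruder) = 0.172900/0.667000 ≈ 0.2592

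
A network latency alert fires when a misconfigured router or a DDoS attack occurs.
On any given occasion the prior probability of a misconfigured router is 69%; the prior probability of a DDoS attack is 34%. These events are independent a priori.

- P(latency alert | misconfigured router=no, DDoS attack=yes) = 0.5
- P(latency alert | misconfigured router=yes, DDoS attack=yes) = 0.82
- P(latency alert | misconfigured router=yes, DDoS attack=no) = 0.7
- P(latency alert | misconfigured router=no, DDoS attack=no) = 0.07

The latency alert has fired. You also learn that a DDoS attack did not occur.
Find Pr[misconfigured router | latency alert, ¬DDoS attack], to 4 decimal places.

Sum P(latency alert|·) weighted by the priors over both values of misconfigured router:
  P(latency alert | ¬DDoS attack) = 0.07*0.31 + 0.7*0.69
        = 0.021700 + 0.483000 = 0.504700
Configurations with misconfigured router contribute 0.483000, so
  P(misconfigured router | latency alert, ¬DDoS attack) = 0.483000 / 0.504700 ≈ 0.9570

Pr[misconfigured router | latency alert, ¬DDoS attack] ≈ 0.9570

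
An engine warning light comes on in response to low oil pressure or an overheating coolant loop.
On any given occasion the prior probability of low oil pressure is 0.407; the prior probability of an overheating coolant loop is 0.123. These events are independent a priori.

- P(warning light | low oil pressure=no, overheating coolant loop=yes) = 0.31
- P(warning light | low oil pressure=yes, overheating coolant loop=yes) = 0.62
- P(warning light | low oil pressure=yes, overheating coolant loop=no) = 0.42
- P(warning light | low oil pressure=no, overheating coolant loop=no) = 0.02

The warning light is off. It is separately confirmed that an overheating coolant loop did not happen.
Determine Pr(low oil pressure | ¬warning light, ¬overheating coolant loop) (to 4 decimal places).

Pr(low oil pressure | ¬warning light, ¬overheating coolant loop) ≈ 0.2889

For the numerator, keep only low oil pressure=true terms: 0.58*0.407 = 0.236060
Denominator P(¬warning light | ¬overheating coolant loop): 0.98*0.593 + 0.58*0.407 = 0.817200
Posterior = 0.236060 / 0.817200 ≈ 0.2889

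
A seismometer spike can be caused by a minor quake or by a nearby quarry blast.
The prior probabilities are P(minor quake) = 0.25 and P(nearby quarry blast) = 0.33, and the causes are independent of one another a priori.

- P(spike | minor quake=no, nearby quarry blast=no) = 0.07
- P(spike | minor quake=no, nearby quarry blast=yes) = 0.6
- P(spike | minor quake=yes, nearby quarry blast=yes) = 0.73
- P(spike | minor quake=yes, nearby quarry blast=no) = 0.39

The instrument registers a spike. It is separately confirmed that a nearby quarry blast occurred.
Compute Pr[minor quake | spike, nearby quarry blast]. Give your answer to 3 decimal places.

For the numerator, keep only minor quake=true terms: 0.73×0.25 = 0.182500
Normalizer over all consistent configurations: 0.6×0.75 + 0.73×0.25 = 0.632500
P(minor quake | spike, nearby quarry blast) = 0.182500/0.632500 ≈ 0.289

Pr[minor quake | spike, nearby quarry blast] ≈ 0.289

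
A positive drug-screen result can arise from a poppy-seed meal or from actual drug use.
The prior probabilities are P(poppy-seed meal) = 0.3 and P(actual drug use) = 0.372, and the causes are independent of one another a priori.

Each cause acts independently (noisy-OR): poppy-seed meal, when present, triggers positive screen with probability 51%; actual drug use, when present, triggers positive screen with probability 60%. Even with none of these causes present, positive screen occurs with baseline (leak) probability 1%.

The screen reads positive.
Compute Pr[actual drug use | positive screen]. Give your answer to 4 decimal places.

Under noisy-OR, P(positive screen | causes) = 1 − (1−0.01)·∏(1−qᵢ) over the active causes.
P(positive screen) = 0.01×0.7×0.628 + 0.604×0.7×0.372 + 0.5149×0.3×0.628 + 0.80596×0.3×0.372 = 0.004396 + 0.157282 + 0.097007 + 0.089945 = 0.348630
Restricting to configurations with actual drug use present: 0.157282 + 0.089945 = 0.247227.
P(actual drug use | positive screen) = 0.247227 / 0.348630 ≈ 0.7091

Pr[actual drug use | positive screen] ≈ 0.7091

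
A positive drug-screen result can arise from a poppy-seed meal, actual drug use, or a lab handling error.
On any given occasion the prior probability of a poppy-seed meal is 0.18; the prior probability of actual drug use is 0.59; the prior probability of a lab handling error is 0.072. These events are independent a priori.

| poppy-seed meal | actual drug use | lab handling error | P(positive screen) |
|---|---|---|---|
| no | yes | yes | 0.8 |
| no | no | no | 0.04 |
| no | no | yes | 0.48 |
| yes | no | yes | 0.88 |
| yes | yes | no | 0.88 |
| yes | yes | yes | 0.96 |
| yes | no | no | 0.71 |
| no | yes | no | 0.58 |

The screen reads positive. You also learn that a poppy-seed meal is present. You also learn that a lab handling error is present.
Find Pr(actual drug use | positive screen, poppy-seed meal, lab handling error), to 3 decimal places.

Pr(actual drug use | positive screen, poppy-seed meal, lab handling error) ≈ 0.611

P(positive screen | poppy-seed meal, lab handling error) = 0.88×0.41 + 0.96×0.59 = 0.360800 + 0.566400 = 0.927200
The actual drug use-present share is 0.96×0.59 = 0.566400.
So P(actual drug use | positive screen, poppy-seed meal, lab handling error) = 0.566400/0.927200 ≈ 0.611.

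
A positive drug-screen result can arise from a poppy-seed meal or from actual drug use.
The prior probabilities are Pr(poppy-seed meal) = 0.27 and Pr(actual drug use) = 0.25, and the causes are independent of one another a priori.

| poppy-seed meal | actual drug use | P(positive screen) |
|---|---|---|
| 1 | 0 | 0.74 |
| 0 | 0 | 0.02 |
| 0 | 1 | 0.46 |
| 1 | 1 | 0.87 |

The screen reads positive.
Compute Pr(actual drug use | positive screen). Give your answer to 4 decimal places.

Pr(actual drug use | positive screen) ≈ 0.4701

Enumerate the 4 (poppy-seed meal, actual drug use) configurations and weight by the priors:
  P(positive screen) = 0.02·0.73·0.75 + 0.46·0.73·0.25 + 0.74·0.27·0.75 + 0.87·0.27·0.25
        = 0.010950 + 0.083950 + 0.149850 + 0.058725 = 0.303475
Keeping only the actual drug use-present terms gives 0.142675, so
  P(actual drug use | positive screen) = 0.142675 / 0.303475 ≈ 0.4701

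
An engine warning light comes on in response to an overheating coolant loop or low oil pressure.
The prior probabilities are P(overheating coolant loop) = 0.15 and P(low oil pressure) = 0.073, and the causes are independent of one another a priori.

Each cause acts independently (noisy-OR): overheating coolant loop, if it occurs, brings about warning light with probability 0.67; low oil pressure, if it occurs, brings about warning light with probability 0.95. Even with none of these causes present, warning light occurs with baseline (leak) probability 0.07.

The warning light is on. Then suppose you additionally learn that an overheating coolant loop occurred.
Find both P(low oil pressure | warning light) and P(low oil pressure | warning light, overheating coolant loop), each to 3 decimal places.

P(low oil pressure | warning light) ≈ 0.316; P(low oil pressure | warning light, overheating coolant loop) ≈ 0.101

Under noisy-OR, P(warning light | causes) = 1 − (1−0.07)·∏(1−qᵢ) over the active causes.
Numerator (weight on configurations with low oil pressure): 0.059165 + 0.010782 = 0.069947
Denominator P(warning light): 0.07×0.85×0.927 + 0.9535×0.85×0.073 + 0.6931×0.15×0.927 + 0.984655×0.15×0.073 = 0.221480
Posterior = 0.069947 / 0.221480 ≈ 0.316

Now condition on the additional information:
By total probability over both values of low oil pressure:
  P(warning light | overheating coolant loop) = 0.6931×0.927 + 0.984655×0.073
        = 0.642504 + 0.071880 = 0.714384
Configurations with low oil pressure contribute 0.071880, so
  P(low oil pressure | warning light, overheating coolant loop) = 0.071880 / 0.714384 ≈ 0.101
Conditioning on overheating coolant loop lowers the posterior on low oil pressure: the classic explaining-away effect in a common-effect structure.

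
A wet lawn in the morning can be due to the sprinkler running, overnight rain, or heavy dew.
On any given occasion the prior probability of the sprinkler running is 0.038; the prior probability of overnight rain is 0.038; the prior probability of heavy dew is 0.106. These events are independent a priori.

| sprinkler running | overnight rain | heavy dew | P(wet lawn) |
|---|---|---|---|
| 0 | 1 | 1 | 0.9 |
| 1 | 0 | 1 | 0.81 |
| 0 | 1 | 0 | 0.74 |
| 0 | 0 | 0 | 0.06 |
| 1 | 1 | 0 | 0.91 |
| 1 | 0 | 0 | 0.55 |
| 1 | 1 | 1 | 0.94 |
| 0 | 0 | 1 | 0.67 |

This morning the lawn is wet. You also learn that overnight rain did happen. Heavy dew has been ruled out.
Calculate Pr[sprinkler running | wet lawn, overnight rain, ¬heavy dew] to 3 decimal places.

Pr[sprinkler running | wet lawn, overnight rain, ¬heavy dew] ≈ 0.046

Numerator (weight on configurations with sprinkler running): 0.91*0.038 = 0.034580
The normalizing constant is 0.74*0.962 + 0.91*0.038 = 0.746460
Posterior = 0.034580 / 0.746460 ≈ 0.046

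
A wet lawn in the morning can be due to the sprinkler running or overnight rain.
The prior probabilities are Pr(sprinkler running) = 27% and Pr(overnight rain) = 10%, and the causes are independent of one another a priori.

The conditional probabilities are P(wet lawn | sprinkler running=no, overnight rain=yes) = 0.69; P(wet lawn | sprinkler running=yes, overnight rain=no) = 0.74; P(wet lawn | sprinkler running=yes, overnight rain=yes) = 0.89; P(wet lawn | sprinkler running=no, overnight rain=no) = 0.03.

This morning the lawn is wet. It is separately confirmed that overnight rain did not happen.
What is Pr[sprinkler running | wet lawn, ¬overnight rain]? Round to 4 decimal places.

P(wet lawn | ¬overnight rain) = 0.03×0.73 + 0.74×0.27 = 0.021900 + 0.199800 = 0.221700
The sprinkler running-present share is 0.74×0.27 = 0.199800.
Hence the posterior is 0.199800/0.221700 ≈ 0.9012.

Pr[sprinkler running | wet lawn, ¬overnight rain] ≈ 0.9012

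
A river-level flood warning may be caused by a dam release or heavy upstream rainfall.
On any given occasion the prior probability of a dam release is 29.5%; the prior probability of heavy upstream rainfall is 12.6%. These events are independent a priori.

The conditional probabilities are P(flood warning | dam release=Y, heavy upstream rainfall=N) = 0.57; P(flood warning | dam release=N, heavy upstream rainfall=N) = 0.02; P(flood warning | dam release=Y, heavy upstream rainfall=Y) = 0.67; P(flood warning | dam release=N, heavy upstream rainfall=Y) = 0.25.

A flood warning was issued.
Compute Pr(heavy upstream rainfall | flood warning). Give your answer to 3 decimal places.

P(flood warning) = 0.02×0.705×0.874 + 0.25×0.705×0.126 + 0.57×0.295×0.874 + 0.67×0.295×0.126 = 0.012323 + 0.022207 + 0.146963 + 0.024904 = 0.206397
Of this, 0.047111 comes from 0.022207 + 0.024904 (the heavy upstream rainfall=true cases).
So P(heavy upstream rainfall | flood warning) = 0.047111/0.206397 ≈ 0.228.

Pr(heavy upstream rainfall | flood warning) ≈ 0.228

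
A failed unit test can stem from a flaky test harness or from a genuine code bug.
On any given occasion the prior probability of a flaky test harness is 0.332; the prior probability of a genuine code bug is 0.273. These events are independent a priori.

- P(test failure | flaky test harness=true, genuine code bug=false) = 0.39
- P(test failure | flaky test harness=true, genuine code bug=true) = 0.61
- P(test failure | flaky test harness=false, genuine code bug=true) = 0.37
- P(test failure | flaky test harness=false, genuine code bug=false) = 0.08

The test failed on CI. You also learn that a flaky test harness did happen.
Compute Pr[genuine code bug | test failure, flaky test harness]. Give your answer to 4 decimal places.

Pr[genuine code bug | test failure, flaky test harness] ≈ 0.3700

For the numerator, keep only genuine code bug=true terms: 0.61*0.273 = 0.166530
Denominator P(test failure | flaky test harness): 0.39*0.727 + 0.61*0.273 = 0.450060
Posterior = 0.166530 / 0.450060 ≈ 0.3700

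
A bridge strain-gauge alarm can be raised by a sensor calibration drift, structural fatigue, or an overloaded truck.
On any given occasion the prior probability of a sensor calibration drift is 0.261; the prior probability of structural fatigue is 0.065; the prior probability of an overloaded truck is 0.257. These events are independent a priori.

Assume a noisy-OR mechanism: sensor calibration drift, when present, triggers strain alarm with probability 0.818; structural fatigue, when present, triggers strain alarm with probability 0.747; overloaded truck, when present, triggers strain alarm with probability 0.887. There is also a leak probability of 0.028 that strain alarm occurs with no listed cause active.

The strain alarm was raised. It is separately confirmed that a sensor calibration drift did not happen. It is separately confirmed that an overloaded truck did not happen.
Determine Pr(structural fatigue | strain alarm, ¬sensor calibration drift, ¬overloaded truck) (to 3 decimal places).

Under noisy-OR, P(strain alarm | causes) = 1 − (1−0.028)·∏(1−qᵢ) over the active causes.
Weight on structural fatigue=true, given the evidence: 0.754084*0.065 = 0.049015
Denominator P(strain alarm | ¬sensor calibration drift, ¬overloaded truck): 0.028*0.935 + 0.754084*0.065 = 0.075195
Posterior = 0.049015 / 0.075195 ≈ 0.652

Pr(structural fatigue | strain alarm, ¬sensor calibration drift, ¬overloaded truck) ≈ 0.652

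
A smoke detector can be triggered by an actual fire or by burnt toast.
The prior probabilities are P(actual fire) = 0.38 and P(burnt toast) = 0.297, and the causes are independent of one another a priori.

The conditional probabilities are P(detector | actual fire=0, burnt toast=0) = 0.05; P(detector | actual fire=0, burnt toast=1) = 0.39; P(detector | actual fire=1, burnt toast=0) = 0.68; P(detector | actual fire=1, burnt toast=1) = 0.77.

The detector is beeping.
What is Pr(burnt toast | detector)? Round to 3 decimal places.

Sum P(detector|·) weighted by the priors over the 4 (actual fire, burnt toast) configurations:
  P(detector) = 0.05*0.62*0.703 + 0.39*0.62*0.297 + 0.68*0.38*0.703 + 0.77*0.38*0.297
        = 0.021793 + 0.071815 + 0.181655 + 0.086902 = 0.362165
The terms with burnt toast present sum to 0.158717, so
  P(burnt toast | detector) = 0.158717 / 0.362165 ≈ 0.438

Pr(burnt toast | detector) ≈ 0.438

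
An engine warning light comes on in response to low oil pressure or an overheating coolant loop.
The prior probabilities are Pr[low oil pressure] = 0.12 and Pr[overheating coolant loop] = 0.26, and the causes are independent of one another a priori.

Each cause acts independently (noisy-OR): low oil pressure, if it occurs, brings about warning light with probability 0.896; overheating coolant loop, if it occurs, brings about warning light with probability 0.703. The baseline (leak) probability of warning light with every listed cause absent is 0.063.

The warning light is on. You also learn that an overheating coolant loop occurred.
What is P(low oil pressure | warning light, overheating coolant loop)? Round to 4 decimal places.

P(low oil pressure | warning light, overheating coolant loop) ≈ 0.1550

Under noisy-OR, P(warning light | causes) = 1 − (1−0.063)·∏(1−qᵢ) over the active causes.
P(warning light | overheating coolant loop) = 0.721711*0.88 + 0.971058*0.12 = 0.635106 + 0.116527 = 0.751633
The low oil pressure-present share is 0.971058*0.12 = 0.116527.
P(low oil pressure | warning light, overheating coolant loop) = 0.116527 / 0.751633 ≈ 0.1550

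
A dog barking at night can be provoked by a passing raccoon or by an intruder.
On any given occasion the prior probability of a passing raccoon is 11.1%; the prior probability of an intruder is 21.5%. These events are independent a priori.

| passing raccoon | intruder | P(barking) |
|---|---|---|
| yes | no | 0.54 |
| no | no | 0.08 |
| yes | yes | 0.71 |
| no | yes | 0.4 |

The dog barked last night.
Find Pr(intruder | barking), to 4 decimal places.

Weight on intruder=true, given the evidence: 0.076454 + 0.016944 = 0.093398
Denominator P(barking): 0.08×0.889×0.785 + 0.4×0.889×0.215 + 0.54×0.111×0.785 + 0.71×0.111×0.215 = 0.196280
P(intruder | barking) = 0.093398/0.196280 ≈ 0.4758

Pr(intruder | barking) ≈ 0.4758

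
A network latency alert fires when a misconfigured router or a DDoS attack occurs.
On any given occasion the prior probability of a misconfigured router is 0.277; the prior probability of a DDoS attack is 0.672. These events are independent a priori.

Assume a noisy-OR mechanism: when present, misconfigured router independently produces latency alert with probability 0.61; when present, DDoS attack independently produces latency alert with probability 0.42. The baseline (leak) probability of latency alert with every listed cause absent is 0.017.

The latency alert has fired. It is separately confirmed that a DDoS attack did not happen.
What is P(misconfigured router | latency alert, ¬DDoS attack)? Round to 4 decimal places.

P(misconfigured router | latency alert, ¬DDoS attack) ≈ 0.9329

Under noisy-OR, P(latency alert | causes) = 1 − (1−0.017)·∏(1−qᵢ) over the active causes.
Weight on misconfigured router=true, given the evidence: 0.61663·0.277 = 0.170807
The normalizing constant is 0.017·0.723 + 0.61663·0.277 = 0.183098
P(misconfigured router | latency alert, ¬DDoS attack) = 0.170807/0.183098 ≈ 0.9329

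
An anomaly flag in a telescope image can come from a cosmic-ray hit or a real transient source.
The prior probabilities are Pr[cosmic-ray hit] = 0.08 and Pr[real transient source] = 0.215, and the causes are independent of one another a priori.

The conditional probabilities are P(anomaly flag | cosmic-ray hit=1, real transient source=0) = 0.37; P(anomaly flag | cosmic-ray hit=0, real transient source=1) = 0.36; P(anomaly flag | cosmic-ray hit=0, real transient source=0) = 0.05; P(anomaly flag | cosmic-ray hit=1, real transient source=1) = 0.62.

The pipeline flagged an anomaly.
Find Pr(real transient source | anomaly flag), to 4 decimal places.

Enumerate the 4 (cosmic-ray hit, real transient source) configurations and weight by the priors:
  P(anomaly flag) = 0.05*0.92*0.785 + 0.36*0.92*0.215 + 0.37*0.08*0.785 + 0.62*0.08*0.215
        = 0.036110 + 0.071208 + 0.023236 + 0.010664 = 0.141218
Keeping only the real transient source-present terms gives 0.081872, so
  P(real transient source | anomaly flag) = 0.081872 / 0.141218 ≈ 0.5798

Pr(real transient source | anomaly flag) ≈ 0.5798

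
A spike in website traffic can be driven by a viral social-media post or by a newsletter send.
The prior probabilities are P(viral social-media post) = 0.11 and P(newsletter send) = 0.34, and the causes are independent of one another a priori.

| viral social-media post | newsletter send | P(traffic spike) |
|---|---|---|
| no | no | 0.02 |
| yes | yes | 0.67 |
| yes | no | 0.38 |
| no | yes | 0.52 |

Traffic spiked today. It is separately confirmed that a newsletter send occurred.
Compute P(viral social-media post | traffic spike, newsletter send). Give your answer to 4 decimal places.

Numerator (weight on configurations with viral social-media post): 0.67·0.11 = 0.073700
Normalizer over all consistent configurations: 0.52·0.89 + 0.67·0.11 = 0.536500
Posterior = 0.073700 / 0.536500 ≈ 0.1374

P(viral social-media post | traffic spike, newsletter send) ≈ 0.1374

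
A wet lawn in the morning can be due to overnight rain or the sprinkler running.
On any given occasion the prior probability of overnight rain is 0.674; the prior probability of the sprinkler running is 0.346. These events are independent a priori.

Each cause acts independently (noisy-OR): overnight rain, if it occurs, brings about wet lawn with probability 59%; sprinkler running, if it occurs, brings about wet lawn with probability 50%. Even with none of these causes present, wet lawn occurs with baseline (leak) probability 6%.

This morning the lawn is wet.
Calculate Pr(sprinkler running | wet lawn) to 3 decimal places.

Under noisy-OR, P(wet lawn | causes) = 1 − (1−0.06)·∏(1−qᵢ) over the active causes.
Weight on sprinkler running=true, given the evidence: 0.059782 + 0.188266 = 0.248048
Normalizer over all consistent configurations: 0.06·0.326·0.654 + 0.53·0.326·0.346 + 0.6146·0.674·0.654 + 0.8073·0.674·0.346 = 0.531753
Posterior = 0.248048 / 0.531753 ≈ 0.466

Pr(sprinkler running | wet lawn) ≈ 0.466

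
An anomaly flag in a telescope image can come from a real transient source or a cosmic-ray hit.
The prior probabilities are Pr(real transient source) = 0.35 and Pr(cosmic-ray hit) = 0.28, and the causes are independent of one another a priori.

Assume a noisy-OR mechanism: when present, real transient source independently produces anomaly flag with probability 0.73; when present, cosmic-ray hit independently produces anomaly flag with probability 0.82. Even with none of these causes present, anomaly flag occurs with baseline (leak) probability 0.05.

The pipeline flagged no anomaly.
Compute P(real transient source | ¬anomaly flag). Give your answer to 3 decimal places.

Under noisy-OR, P(anomaly flag | causes) = 1 − (1−0.05)·∏(1−qᵢ) over the active causes.
For the numerator, keep only real transient source=true terms: 0.064638 + 0.004525 = 0.069163
The normalizing constant is 0.95·0.65·0.72 + 0.171·0.65·0.28 + 0.2565·0.35·0.72 + 0.04617·0.35·0.28 = 0.544885
Posterior = 0.069163 / 0.544885 ≈ 0.127

P(real transient source | ¬anomaly flag) ≈ 0.127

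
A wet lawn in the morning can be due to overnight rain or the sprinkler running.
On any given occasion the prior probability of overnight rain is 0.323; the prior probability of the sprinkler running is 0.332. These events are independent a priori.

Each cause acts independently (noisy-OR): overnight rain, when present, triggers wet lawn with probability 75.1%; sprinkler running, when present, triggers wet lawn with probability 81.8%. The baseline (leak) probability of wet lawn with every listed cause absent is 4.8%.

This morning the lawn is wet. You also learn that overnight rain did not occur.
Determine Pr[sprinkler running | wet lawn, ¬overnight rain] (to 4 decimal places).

Pr[sprinkler running | wet lawn, ¬overnight rain] ≈ 0.8954

Under noisy-OR, P(wet lawn | causes) = 1 − (1−0.048)·∏(1−qᵢ) over the active causes.
P(wet lawn | ¬overnight rain) = 0.048*0.668 + 0.826736*0.332 = 0.032064 + 0.274476 = 0.306540
The sprinkler running-present share is 0.826736*0.332 = 0.274476.
So P(sprinkler running | wet lawn, ¬overnight rain) = 0.274476/0.306540 ≈ 0.8954.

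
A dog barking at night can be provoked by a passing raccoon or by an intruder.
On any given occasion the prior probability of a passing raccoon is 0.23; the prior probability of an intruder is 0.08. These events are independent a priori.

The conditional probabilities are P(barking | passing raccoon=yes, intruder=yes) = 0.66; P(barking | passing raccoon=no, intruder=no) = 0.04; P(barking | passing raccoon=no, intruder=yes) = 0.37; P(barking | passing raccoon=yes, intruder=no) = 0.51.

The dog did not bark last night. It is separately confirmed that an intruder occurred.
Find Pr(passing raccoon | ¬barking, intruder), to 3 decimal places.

Enumerate both values of passing raccoon and weight by the priors:
  P(¬barking | intruder) = 0.63×0.77 + 0.34×0.23
        = 0.485100 + 0.078200 = 0.563300
Keeping only the passing raccoon-present terms gives 0.078200, so
  P(passing raccoon | ¬barking, intruder) = 0.078200 / 0.563300 ≈ 0.139

Pr(passing raccoon | ¬barking, intruder) ≈ 0.139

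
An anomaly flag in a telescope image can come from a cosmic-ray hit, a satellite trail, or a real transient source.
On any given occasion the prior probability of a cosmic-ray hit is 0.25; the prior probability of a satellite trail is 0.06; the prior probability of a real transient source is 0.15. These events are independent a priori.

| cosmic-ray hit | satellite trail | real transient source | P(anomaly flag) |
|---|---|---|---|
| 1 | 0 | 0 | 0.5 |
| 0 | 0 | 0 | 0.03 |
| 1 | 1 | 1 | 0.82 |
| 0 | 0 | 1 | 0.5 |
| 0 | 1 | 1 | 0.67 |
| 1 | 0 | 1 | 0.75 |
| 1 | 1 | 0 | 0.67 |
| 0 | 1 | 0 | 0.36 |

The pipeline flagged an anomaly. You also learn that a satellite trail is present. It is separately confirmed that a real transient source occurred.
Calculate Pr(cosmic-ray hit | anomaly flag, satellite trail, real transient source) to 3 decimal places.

Pr(cosmic-ray hit | anomaly flag, satellite trail, real transient source) ≈ 0.290

By total probability over both values of cosmic-ray hit:
  P(anomaly flag | satellite trail, real transient source) = 0.67*0.75 + 0.82*0.25
        = 0.502500 + 0.205000 = 0.707500
Keeping only the cosmic-ray hit-present terms gives 0.205000, so
  P(cosmic-ray hit | anomaly flag, satellite trail, real transient source) = 0.205000 / 0.707500 ≈ 0.290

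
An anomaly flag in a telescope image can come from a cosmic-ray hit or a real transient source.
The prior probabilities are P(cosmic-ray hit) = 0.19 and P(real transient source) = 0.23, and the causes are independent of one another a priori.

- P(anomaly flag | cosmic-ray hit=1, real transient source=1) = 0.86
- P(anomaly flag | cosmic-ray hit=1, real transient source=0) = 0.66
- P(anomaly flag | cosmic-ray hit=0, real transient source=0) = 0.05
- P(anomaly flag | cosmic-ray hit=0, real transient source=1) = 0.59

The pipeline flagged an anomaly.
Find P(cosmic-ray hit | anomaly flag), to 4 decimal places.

P(cosmic-ray hit | anomaly flag) ≈ 0.4874

P(anomaly flag) = 0.05×0.81×0.77 + 0.59×0.81×0.23 + 0.66×0.19×0.77 + 0.86×0.19×0.23 = 0.031185 + 0.109917 + 0.096558 + 0.037582 = 0.275242
Of this, 0.134140 comes from 0.096558 + 0.037582 (the cosmic-ray hit=true cases).
So P(cosmic-ray hit | anomaly flag) = 0.134140/0.275242 ≈ 0.4874.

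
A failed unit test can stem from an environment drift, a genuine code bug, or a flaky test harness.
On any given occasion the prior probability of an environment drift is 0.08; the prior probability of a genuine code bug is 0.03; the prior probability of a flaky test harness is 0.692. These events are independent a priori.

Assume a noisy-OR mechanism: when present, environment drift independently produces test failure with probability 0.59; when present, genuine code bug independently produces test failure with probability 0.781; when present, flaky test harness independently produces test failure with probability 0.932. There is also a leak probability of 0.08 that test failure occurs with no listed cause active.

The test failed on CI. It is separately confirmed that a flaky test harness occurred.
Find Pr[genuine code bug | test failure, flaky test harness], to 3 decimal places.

Pr[genuine code bug | test failure, flaky test harness] ≈ 0.031

Under noisy-OR, P(test failure | causes) = 1 − (1−0.08)·∏(1−qᵢ) over the active causes.
Enumerate the 4 (environment drift, genuine code bug) configurations and weight by the priors:
  P(test failure | flaky test harness) = 0.93744*0.92*0.97 + 0.986299*0.92*0.03 + 0.97435*0.08*0.97 + 0.994383*0.08*0.03
        = 0.836571 + 0.027222 + 0.075610 + 0.002387 = 0.941790
The terms with genuine code bug present sum to 0.029609, so
  P(genuine code bug | test failure, flaky test harness) = 0.029609 / 0.941790 ≈ 0.031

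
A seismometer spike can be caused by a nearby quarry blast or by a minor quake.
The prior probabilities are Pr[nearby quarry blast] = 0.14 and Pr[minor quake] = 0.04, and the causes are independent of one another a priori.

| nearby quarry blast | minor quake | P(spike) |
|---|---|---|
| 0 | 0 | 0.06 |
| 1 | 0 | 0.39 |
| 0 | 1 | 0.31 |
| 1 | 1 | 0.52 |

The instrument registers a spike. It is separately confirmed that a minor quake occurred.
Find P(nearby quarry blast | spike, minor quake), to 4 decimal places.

P(nearby quarry blast | spike, minor quake) ≈ 0.2145

Numerator (weight on configurations with nearby quarry blast): 0.52×0.14 = 0.072800
Normalizer over all consistent configurations: 0.31×0.86 + 0.52×0.14 = 0.339400
Posterior = 0.072800 / 0.339400 ≈ 0.2145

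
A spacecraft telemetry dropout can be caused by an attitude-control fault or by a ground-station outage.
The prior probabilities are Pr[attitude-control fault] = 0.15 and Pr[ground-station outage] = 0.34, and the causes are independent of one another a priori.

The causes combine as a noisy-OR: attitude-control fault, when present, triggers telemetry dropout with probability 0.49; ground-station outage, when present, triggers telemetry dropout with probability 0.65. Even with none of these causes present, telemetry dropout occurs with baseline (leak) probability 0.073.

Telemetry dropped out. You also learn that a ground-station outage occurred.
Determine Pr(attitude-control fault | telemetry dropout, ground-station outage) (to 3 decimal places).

Pr(attitude-control fault | telemetry dropout, ground-station outage) ≈ 0.179

Under noisy-OR, P(telemetry dropout | causes) = 1 − (1−0.073)·∏(1−qᵢ) over the active causes.
By total probability over both values of attitude-control fault:
  P(telemetry dropout | ground-station outage) = 0.67555*0.85 + 0.834531*0.15
        = 0.574217 + 0.125180 = 0.699397
Keeping only the attitude-control fault-present terms gives 0.125180, so
  P(attitude-control fault | telemetry dropout, ground-station outage) = 0.125180 / 0.699397 ≈ 0.179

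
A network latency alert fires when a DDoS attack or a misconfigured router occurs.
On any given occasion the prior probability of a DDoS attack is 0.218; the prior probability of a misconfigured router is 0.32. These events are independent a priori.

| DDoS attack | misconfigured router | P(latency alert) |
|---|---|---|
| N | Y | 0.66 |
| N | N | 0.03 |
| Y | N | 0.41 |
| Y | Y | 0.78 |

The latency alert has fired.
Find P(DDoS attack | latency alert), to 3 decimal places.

Sum P(latency alert|·) weighted by the priors over the 4 (DDoS attack, misconfigured router) configurations:
  P(latency alert) = 0.03*0.782*0.68 + 0.66*0.782*0.32 + 0.41*0.218*0.68 + 0.78*0.218*0.32
        = 0.015953 + 0.165158 + 0.060778 + 0.054413 = 0.296302
Configurations with DDoS attack contribute 0.115191, so
  P(DDoS attack | latency alert) = 0.115191 / 0.296302 ≈ 0.389

P(DDoS attack | latency alert) ≈ 0.389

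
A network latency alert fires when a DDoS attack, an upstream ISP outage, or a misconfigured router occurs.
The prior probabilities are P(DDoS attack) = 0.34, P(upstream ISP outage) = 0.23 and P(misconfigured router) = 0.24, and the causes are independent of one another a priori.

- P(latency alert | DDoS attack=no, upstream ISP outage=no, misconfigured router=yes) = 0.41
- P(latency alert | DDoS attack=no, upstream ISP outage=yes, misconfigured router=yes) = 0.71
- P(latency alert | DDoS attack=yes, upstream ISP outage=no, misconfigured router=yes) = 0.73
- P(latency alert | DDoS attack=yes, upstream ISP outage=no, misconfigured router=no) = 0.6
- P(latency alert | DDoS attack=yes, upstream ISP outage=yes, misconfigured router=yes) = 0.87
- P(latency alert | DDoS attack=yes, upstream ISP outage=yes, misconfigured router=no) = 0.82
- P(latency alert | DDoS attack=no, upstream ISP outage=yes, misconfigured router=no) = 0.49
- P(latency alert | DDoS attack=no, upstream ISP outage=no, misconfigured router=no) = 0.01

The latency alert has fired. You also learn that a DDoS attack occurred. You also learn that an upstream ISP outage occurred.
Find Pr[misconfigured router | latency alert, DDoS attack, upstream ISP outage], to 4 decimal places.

P(latency alert | DDoS attack, upstream ISP outage) = 0.82*0.76 + 0.87*0.24 = 0.623200 + 0.208800 = 0.832000
Of this, 0.208800 comes from 0.87*0.24 (the misconfigured router=true cases).
P(misconfigured router | latency alert, DDoS attack, upstream ISP outage) = 0.208800 / 0.832000 ≈ 0.2510

Pr[misconfigured router | latency alert, DDoS attack, upstream ISP outage] ≈ 0.2510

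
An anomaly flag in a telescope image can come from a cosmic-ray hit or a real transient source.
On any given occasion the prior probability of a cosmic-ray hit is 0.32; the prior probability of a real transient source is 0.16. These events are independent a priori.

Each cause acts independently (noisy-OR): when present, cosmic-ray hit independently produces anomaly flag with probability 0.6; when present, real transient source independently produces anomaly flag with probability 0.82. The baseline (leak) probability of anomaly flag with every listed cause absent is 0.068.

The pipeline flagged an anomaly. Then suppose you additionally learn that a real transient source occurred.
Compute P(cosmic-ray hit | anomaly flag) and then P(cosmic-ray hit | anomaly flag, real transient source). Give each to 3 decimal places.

P(cosmic-ray hit | anomaly flag) ≈ 0.626; P(cosmic-ray hit | anomaly flag, real transient source) ≈ 0.345

Under noisy-OR, P(anomaly flag | causes) = 1 − (1−0.068)·∏(1−qᵢ) over the active causes.
For the numerator, keep only cosmic-ray hit=true terms: 0.168591 + 0.047764 = 0.216355
Denominator P(anomaly flag): 0.068*0.68*0.84 + 0.83224*0.68*0.16 + 0.6272*0.32*0.84 + 0.932896*0.32*0.16 = 0.345745
Posterior = 0.216355 / 0.345745 ≈ 0.626

With the extra evidence:
Sum P(anomaly flag|·) weighted by the priors over both values of cosmic-ray hit:
  P(anomaly flag | real transient source) = 0.83224·0.68 + 0.932896·0.32
        = 0.565923 + 0.298527 = 0.864450
Keeping only the cosmic-ray hit-present terms gives 0.298527, so
  P(cosmic-ray hit | anomaly flag, real transient source) = 0.298527 / 0.864450 ≈ 0.345
Conditioning on real transient source lowers the posterior on cosmic-ray hit: the classic explaining-away effect in a common-effect structure.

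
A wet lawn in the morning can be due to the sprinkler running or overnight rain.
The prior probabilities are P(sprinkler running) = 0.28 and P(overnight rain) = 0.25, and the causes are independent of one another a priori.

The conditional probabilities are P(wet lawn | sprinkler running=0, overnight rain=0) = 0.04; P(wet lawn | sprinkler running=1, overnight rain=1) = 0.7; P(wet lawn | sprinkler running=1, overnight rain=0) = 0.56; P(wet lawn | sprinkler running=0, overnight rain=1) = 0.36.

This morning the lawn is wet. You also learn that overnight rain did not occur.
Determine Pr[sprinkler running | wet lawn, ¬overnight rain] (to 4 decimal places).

Pr[sprinkler running | wet lawn, ¬overnight rain] ≈ 0.8448

By total probability over both values of sprinkler running:
  P(wet lawn | ¬overnight rain) = 0.04*0.72 + 0.56*0.28
        = 0.028800 + 0.156800 = 0.185600
The terms with sprinkler running present sum to 0.156800, so
  P(sprinkler running | wet lawn, ¬overnight rain) = 0.156800 / 0.185600 ≈ 0.8448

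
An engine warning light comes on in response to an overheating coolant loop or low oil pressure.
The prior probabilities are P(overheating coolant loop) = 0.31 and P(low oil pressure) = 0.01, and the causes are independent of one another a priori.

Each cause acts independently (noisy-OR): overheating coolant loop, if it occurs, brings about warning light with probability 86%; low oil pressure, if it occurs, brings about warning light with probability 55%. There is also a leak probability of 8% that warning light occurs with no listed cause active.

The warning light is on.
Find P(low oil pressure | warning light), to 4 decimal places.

P(low oil pressure | warning light) ≈ 0.0212

Under noisy-OR, P(warning light | causes) = 1 − (1−0.08)·∏(1−qᵢ) over the active causes.
For the numerator, keep only low oil pressure=true terms: 0.004043 + 0.002920 = 0.006963
Denominator P(warning light): 0.08×0.69×0.99 + 0.586×0.69×0.01 + 0.8712×0.31×0.99 + 0.94204×0.31×0.01 = 0.328982
Posterior = 0.006963 / 0.328982 ≈ 0.0212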